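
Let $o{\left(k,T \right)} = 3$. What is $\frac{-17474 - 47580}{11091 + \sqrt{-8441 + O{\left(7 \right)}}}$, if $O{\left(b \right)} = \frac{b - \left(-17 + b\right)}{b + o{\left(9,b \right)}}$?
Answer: $- \frac{2405046380}{410062401} + \frac{65054 i \sqrt{93770}}{410062401} \approx -5.8651 + 0.04858 i$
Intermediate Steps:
$O{\left(b \right)} = \frac{17}{3 + b}$ ($O{\left(b \right)} = \frac{b - \left(-17 + b\right)}{b + 3} = \frac{17}{3 + b}$)
$\frac{-17474 - 47580}{11091 + \sqrt{-8441 + O{\left(7 \right)}}} = \frac{-17474 - 47580}{11091 + \sqrt{-8441 + \frac{17}{3 + 7}}} = - \frac{65054}{11091 + \sqrt{-8441 + \frac{17}{10}}} = - \frac{65054}{11091 + \sqrt{- \frac{84393}{10}}} = - \frac{65054}{11091 + \frac{3 i \sqrt{93770}}{10}}$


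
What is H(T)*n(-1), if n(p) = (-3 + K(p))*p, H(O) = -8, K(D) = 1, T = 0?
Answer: -16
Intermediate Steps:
n(p) = -2*p (n(p) = (-3 + 1)*p = -2*p)
H(T)*n(-1) = -(-16)*(-1) = -8*2 = -16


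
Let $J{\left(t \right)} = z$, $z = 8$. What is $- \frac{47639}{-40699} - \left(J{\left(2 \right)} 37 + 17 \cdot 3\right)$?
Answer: $- \frac{14074914}{40699} \approx -345.83$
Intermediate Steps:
$J{\left(t \right)} = 8$
$- \frac{47639}{-40699} - \left(J{\left(2 \right)} 37 + 17 \cdot 3\right) = - \frac{47639}{-40699} - \left(8 \cdot 37 + 17 \cdot 3\right) = \left(-47639\right) \left(- \frac{1}{40699}\right) - \left(296 + 51\right) = \frac{47639}{40699} - 347 = - \frac{14074914}{40699}$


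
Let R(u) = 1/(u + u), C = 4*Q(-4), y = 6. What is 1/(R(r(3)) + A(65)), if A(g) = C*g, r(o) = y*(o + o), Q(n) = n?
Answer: -72/74879 ≈ -0.00096155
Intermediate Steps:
r(o) = 12*o (r(o) = 6*(o + o) = 6*(2*o) = 12*o)
C = -16 (C = 4*(-4) = -16)
R(u) = 1/(2*u)
A(g) = -16*g
1/(R(r(3)) + A(65)) = 1/(1/(2*((12*3))) - 16*65) = 1/((½)/36 - 1040) = 1/((½)*(1/36) - 1040) = 1/(1/72 - 1040) = 1/(-74879/72) = -72/74879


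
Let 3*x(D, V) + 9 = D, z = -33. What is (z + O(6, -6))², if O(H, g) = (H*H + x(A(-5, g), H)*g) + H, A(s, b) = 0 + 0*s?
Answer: 729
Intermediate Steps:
A(s, b) = 0 (A(s, b) = 0 + 0 = 0)
x(D, V) = -3 + D/3
O(H, g) = H + H² - 3*g (O(H, g) = (H*H + (-3 + (⅓)*0)*g) + H = (H² + (-3 + 0)*g) + H = (H² - 3*g) + H = H + H² - 3*g)
(z + O(6, -6))² = (-33 + (6 + 6² - 3*(-6)))² = (-33 + (6 + 36 + 18))² = (-33 + 60)² = 27² = 729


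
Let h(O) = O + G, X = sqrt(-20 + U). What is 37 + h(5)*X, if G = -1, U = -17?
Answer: 37 + 4*I*sqrt(37) ≈ 37.0 + 24.331*I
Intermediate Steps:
X = I*sqrt(37) (X = sqrt(-20 - 17) = sqrt(-37) = I*sqrt(37) ≈ 6.0828*I)
h(O) = -1 + O (h(O) = O - 1 = -1 + O)
37 + h(5)*X = 37 + (-1 + 5)*(I*sqrt(37)) = 37 + 4*(I*sqrt(37)) = 37 + 4*I*sqrt(37)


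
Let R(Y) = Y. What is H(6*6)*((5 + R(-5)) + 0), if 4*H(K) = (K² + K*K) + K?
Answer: 0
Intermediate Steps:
H(K) = K²/2 + K/4 (H(K) = ((K² + K*K) + K)/4 = ((K² + K²) + K)/4 = (2*K² + K)/4 = (K + 2*K²)/4 = K²/2 + K/4)
H(6*6)*((5 + R(-5)) + 0) = ((6*6)*(1 + 2*(6*6))/4)*((5 - 5) + 0) = ((¼)*36*(1 + 2*36))*(0 + 0) = ((¼)*36*(1 + 72))*0 = ((¼)*36*73)*0 = 657*0 = 0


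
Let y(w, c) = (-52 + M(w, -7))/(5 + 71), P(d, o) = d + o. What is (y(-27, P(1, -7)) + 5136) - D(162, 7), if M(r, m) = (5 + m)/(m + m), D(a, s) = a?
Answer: 2645805/532 ≈ 4973.3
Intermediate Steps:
M(r, m) = (5 + m)/(2*m) (M(r, m) = (5 + m)/((2*m)) = (5 + m)*(1/(2*m)) = (5 + m)/(2*m))
y(w, c) = -363/532 (y(w, c) = (-52 + (½)*(5 - 7)/(-7))/(5 + 71) = (-52 + (½)*(-⅐)*(-2))/76 = (-52 + ⅐)*(1/76) = -363/7*1/76 = -363/532)
(y(-27, P(1, -7)) + 5136) - D(162, 7) = (-363/532 + 5136) - 1*162 = 2731989/532 - 162 = 2645805/532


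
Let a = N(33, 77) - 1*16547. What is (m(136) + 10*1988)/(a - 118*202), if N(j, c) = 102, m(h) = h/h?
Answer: -6627/13427 ≈ -0.49356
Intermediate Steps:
m(h) = 1
a = -16445 (a = 102 - 1*16547 = 102 - 16547 = -16445)
(m(136) + 10*1988)/(a - 118*202) = (1 + 10*1988)/(-16445 - 118*202) = (1 + 19880)/(-16445 - 23836) = 19881/(-40281) = 19881*(-1/40281) = -6627/13427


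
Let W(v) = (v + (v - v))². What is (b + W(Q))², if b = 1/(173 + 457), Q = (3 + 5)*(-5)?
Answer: 1016066016001/396900 ≈ 2.5600e+6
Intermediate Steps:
Q = -40 (Q = 8*(-5) = -40)
W(v) = v² (W(v) = (v + 0)² = v²)
b = 1/630 ≈ 0.0015873
(b + W(Q))² = (1/630 + (-40)²)² = (1/630 + 1600)² = (1008001/630)² = 1016066016001/396900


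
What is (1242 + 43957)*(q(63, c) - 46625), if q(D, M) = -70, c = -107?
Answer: -2110567305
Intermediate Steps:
(1242 + 43957)*(q(63, c) - 46625) = (1242 + 43957)*(-70 - 46625) = 45199*(-46695) = -2110567305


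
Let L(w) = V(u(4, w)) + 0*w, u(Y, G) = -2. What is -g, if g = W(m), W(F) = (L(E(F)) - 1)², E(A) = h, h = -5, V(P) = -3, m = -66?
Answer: -16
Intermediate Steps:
E(A) = -5
L(w) = -3 (L(w) = -3 + 0*w = -3 + 0 = -3)
W(F) = 16 (W(F) = (-3 - 1)² = (-4)² = 16)
g = 16
-g = -1*16 = -16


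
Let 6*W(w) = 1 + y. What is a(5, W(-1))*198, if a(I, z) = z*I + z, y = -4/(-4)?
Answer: 396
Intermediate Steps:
y = 1 (y = -4*(-¼) = 1)
W(w) = ⅓ (W(w) = (1 + 1)/6 = (⅙)*2 = ⅓)
a(I, z) = z + I*z (a(I, z) = I*z + z = z + I*z)
a(5, W(-1))*198 = ((1 + 5)/3)*198 = ((⅓)*6)*198 = 2*198 = 396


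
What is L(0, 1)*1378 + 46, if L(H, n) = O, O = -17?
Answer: -23380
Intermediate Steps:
L(H, n) = -17
L(0, 1)*1378 + 46 = -17*1378 + 46 = -23426 + 46 = -23380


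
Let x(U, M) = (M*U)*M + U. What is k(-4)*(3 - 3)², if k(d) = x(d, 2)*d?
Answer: 0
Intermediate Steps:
x(U, M) = U + U*M² (x(U, M) = U*M² + U = U + U*M²)
k(d) = 5*d² (k(d) = (d*(1 + 2²))*d = (d*(1 + 4))*d = (d*5)*d = (5*d)*d = 5*d²)
k(-4)*(3 - 3)² = (5*(-4)²)*(3 - 3)² = (5*16)*0² = 80*0 = 0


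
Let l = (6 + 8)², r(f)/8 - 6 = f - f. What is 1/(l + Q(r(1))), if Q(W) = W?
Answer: 1/244 ≈ 0.0040984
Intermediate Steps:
r(f) = 48 (r(f) = 48 + 8*(f - f) = 48 + 8*0 = 48 + 0 = 48)
l = 196 (l = 14² = 196)
1/(l + Q(r(1))) = 1/(196 + 48) = 1/244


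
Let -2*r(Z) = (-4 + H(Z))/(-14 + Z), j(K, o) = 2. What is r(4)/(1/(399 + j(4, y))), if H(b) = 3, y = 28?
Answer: -401/20 ≈ -20.050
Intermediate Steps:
r(Z) = 1/(2*(-14 + Z)) (r(Z) = -(-4 + 3)/(2*(-14 + Z)) = -(-1)/(2*(-14 + Z)) = 1/(2*(-14 + Z)))
r(4)/(1/(399 + j(4, y))) = (1/(2*(-14 + 4)))/(1/(399 + 2)) = ((½)/(-10))/(1/401) = ((½)*(-⅒))/(1/401) = -1/20*401 = -401/20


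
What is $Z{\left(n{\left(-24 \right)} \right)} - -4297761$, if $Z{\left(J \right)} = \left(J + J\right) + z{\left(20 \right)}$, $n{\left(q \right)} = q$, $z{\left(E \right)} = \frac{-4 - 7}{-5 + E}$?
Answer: $\frac{64465684}{15} \approx 4.2977 \cdot 10^{6}$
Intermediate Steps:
$z{\left(E \right)} = - \frac{11}{-5 + E}$
$Z{\left(J \right)} = - \frac{11}{15} + 2 J$ ($Z{\left(J \right)} = \left(J + J\right) - \frac{11}{-5 + 20} = 2 J - \frac{11}{15} = - \frac{11}{15} + 2 J$)
$Z{\left(n{\left(-24 \right)} \right)} - -4297761 = \left(- \frac{11}{15} + 2 \left(-24\right)\right) - -4297761 = \left(- \frac{11}{15} - 48\right) + 4297761 = - \frac{731}{15} + 4297761 = \frac{64465684}{15}$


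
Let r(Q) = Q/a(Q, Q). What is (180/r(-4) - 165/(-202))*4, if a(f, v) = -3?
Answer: 54870/101 ≈ 543.27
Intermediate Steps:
r(Q) = -Q/3 (r(Q) = Q/(-3) = Q*(-1/3) = -Q/3)
(180/r(-4) - 165/(-202))*4 = (180/((-1/3*(-4))) - 165/(-202))*4 = (180/(4/3) - 165*(-1/202))*4 = (180*(3/4) + 165/202)*4 = (135 + 165/202)*4 = (27435/202)*4 = 54870/101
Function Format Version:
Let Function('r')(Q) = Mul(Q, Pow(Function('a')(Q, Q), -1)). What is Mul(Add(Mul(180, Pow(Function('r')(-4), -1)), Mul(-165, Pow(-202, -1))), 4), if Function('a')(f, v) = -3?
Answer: Rational(54870, 101) ≈ 543.27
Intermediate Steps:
Function('r')(Q) = Mul(Rational(-1, 3), Q) (Function('r')(Q) = Mul(Q, Pow(-3, -1)) = Mul(Q, Rational(-1, 3)) = Mul(Rational(-1, 3), Q))
Mul(Add(Mul(180, Pow(Function('r')(-4), -1)), Mul(-165, Pow(-202, -1))), 4) = Mul(Add(Mul(180, Pow(Mul(Rational(-1, 3), -4), -1)), Mul(-165, Pow(-202, -1))), 4) = Mul(Add(Mul(180, Pow(Rational(4, 3), -1)), Mul(-165, Rational(-1, 202))), 4) = Mul(Add(Mul(180, Rational(3, 4)), Rational(165, 202)), 4) = Mul(Add(135, Rational(165, 202)), 4) = Mul(Rational(27435, 202), 4) = Rational(54870, 101)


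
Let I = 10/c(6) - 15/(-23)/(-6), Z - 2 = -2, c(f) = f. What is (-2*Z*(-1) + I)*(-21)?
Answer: -1505/46 ≈ -32.717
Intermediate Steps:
Z = 0 (Z = 2 - 2 = 0)
I = 215/138 (I = 10/6 - 15/(-23)/(-6) = 10*(1/6) - 15*(-1/23)*(-1/6) = 5/3 + (15/23)*(-1/6) = 5/3 - 5/46 = 215/138 ≈ 1.5580)
(-2*Z*(-1) + I)*(-21) = (-2*0*(-1) + 215/138)*(-21) = (0*(-1) + 215/138)*(-21) = (0 + 215/138)*(-21) = (215/138)*(-21) = -1505/46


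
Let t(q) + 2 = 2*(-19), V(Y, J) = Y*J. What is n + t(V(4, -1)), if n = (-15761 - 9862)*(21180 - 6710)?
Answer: -370764850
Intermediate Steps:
V(Y, J) = J*Y
t(q) = -40 (t(q) = -2 + 2*(-19) = -2 - 38 = -40)
n = -370764810 (n = -25623*14470 = -370764810)
n + t(V(4, -1)) = -370764810 - 40 = -370764850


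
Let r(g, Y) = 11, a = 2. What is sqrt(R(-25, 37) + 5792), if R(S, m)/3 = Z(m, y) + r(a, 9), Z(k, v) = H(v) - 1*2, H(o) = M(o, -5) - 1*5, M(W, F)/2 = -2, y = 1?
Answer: 4*sqrt(362) ≈ 76.105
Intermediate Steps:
M(W, F) = -4 (M(W, F) = 2*(-2) = -4)
H(o) = -9 (H(o) = -4 - 1*5 = -4 - 5 = -9)
Z(k, v) = -11 (Z(k, v) = -9 - 1*2 = -9 - 2 = -11)
R(S, m) = 0 (R(S, m) = 3*(-11 + 11) = 3*0 = 0)
sqrt(R(-25, 37) + 5792) = sqrt(0 + 5792) = sqrt(5792) = 4*sqrt(362)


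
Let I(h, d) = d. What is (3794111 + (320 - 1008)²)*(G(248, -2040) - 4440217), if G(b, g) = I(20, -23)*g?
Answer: -18748197249135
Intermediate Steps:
G(b, g) = -23*g
(3794111 + (320 - 1008)²)*(G(248, -2040) - 4440217) = (3794111 + (320 - 1008)²)*(-23*(-2040) - 4440217) = (3794111 + (-688)²)*(46920 - 4440217) = (3794111 + 473344)*(-4393297) = 4267455*(-4393297) = -18748197249135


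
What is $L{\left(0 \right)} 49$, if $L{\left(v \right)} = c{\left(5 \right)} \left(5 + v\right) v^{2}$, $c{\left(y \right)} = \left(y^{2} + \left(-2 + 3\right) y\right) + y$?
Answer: $0$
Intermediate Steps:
$c{\left(y \right)} = y^{2} + 2 y$ ($c{\left(y \right)} = \left(y^{2} + 1 y\right) + y = \left(y^{2} + y\right) + y = \left(y + y^{2}\right) + y = y^{2} + 2 y$)
$L{\left(v \right)} = v^{2} \left(175 + 35 v\right)$ ($L{\left(v \right)} = 5 \left(2 + 5\right) \left(5 + v\right) v^{2} = 5 \cdot 7 \left(5 + v\right) v^{2} = 35 \left(5 + v\right) v^{2} = \left(175 + 35 v\right) v^{2} = v^{2} \left(175 + 35 v\right)$)
$L{\left(0 \right)} 49 = 35 \cdot 0^{2} \left(5 + 0\right) 49 = 35 \cdot 0 \cdot 5 \cdot 49 = 0 \cdot 49 = 0$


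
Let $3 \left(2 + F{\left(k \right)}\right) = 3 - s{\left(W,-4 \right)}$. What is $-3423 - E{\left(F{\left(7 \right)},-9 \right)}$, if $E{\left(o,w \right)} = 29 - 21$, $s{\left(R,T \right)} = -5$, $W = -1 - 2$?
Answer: $-3431$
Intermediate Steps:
$W = -3$ ($W = -1 - 2 = -3$)
$F{\left(k \right)} = \frac{2}{3}$ ($F{\left(k \right)} = -2 + \frac{3 - -5}{3} = -2 + \frac{3 + 5}{3} = -2 + \frac{1}{3} \cdot 8 = -2 + \frac{8}{3} = \frac{2}{3}$)
$E{\left(o,w \right)} = 8$ ($E{\left(o,w \right)} = 29 - 21 = 8$)
$-3423 - E{\left(F{\left(7 \right)},-9 \right)} = -3423 - 8 = -3431$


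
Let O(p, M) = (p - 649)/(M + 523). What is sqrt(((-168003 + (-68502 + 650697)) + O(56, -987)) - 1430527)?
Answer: I*sqrt(13675786563)/116 ≈ 1008.1*I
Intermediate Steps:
O(p, M) = (-649 + p)/(523 + M)
sqrt(((-168003 + (-68502 + 650697)) + O(56, -987)) - 1430527) = sqrt(((-168003 + (-68502 + 650697)) + (-649 + 56)/(523 - 987)) - 1430527) = sqrt(((-168003 + 582195) - 593/(-464)) - 1430527) = sqrt((414192 - 1/464*(-593)) - 1430527) = sqrt((414192 + 593/464) - 1430527) = sqrt(192185681/464 - 1430527) = sqrt(-471578847/464) = I*sqrt(13675786563)/116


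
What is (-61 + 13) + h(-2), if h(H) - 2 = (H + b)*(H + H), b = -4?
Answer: -22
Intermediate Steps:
h(H) = 2 + 2*H*(-4 + H) (h(H) = 2 + (H - 4)*(H + H) = 2 + (-4 + H)*(2*H) = 2 + 2*H*(-4 + H))
(-61 + 13) + h(-2) = (-61 + 13) + (2 - 8*(-2) + 2*(-2)**2) = -48 + (2 + 16 + 2*4) = -48 + (2 + 16 + 8) = -48 + 26 = -22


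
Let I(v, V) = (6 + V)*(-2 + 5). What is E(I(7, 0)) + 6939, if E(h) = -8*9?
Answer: 6867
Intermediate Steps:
I(v, V) = 18 + 3*V (I(v, V) = (6 + V)*3 = 18 + 3*V)
E(h) = -72
E(I(7, 0)) + 6939 = -72 + 6939 = 6867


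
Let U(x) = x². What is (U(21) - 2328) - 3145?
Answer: -5032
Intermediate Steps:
(U(21) - 2328) - 3145 = (21² - 2328) - 3145 = (441 - 2328) - 3145 = -1887 - 3145 = -5032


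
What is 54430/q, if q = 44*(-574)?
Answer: -27215/12628 ≈ -2.1551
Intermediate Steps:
q = -25256
54430/q = 54430/(-25256) = 54430*(-1/25256) = -27215/12628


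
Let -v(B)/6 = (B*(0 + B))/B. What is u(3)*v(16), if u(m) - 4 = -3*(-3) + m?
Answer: -1536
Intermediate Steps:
u(m) = 13 + m (u(m) = 4 + (-3*(-3) + m) = 4 + (9 + m) = 13 + m)
v(B) = -6*B (v(B) = -6*B*(0 + B)/B = -6*B*B/B = -6*B²/B = -6*B)
u(3)*v(16) = (13 + 3)*(-6*16) = 16*(-96) = -1536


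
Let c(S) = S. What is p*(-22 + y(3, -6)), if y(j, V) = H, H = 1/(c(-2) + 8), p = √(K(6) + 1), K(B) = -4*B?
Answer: -131*I*√23/6 ≈ -104.71*I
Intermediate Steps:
p = I*√23 (p = √(-4*6 + 1) = √(-24 + 1) = √(-23) = I*√23 ≈ 4.7958*I)
H = ⅙ (H = 1/(-2 + 8) = 1/6 = ⅙ ≈ 0.16667)
y(j, V) = ⅙
p*(-22 + y(3, -6)) = (I*√23)*(-22 + ⅙) = (I*√23)*(-131/6) = -131*I*√23/6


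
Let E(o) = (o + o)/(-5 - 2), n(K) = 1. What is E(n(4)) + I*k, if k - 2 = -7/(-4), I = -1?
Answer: -113/28 ≈ -4.0357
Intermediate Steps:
E(o) = -2*o/7 (E(o) = (2*o)/(-7) = (2*o)*(-1/7) = -2*o/7)
k = 15/4 (k = 2 - 7/(-4) = 2 - 7*(-1/4) = 2 + 7/4 = 15/4 ≈ 3.7500)
E(n(4)) + I*k = -2/7*1 - 1*15/4 = -2/7 - 15/4 = -113/28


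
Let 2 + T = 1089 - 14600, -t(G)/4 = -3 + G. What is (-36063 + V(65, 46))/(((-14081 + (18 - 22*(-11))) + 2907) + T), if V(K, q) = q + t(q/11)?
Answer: 396239/268697 ≈ 1.4747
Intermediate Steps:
t(G) = 12 - 4*G (t(G) = -4*(-3 + G) = 12 - 4*G)
T = -13513 (T = -2 + (1089 - 14600) = -2 - 13511 = -13513)
V(K, q) = 12 + 7*q/11 (V(K, q) = q + (12 - 4*q/11) = 12 + 7*q/11)
(-36063 + V(65, 46))/(((-14081 + (18 - 22*(-11))) + 2907) + T) = (-36063 + (12 + (7/11)*46))/(((-14081 + (18 - 22*(-11))) + 2907) - 13513) = (-36063 + (12 + 322/11))/(((-14081 + (18 + 242)) + 2907) - 13513) = (-36063 + 454/11)/(((-14081 + 260) + 2907) - 13513) = -396239/(11*((-13821 + 2907) - 13513)) = -396239/(11*(-10914 - 13513)) = -396239/11/(-24427) = -396239/11*(-1/24427) = 396239/268697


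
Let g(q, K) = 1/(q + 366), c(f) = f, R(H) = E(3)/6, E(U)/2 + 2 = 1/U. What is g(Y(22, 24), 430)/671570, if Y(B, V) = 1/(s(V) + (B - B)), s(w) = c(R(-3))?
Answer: 1/244585794 ≈ 4.0885e-9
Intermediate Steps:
E(U) = -4 + 2/U
R(H) = -5/9 (R(H) = (-4 + 2/3)/6 = (-4 + 2*(1/3))*(1/6) = (-4 + 2/3)*(1/6) = -10/3*1/6 = -5/9)
s(w) = -5/9
Y(B, V) = -9/5 (Y(B, V) = 1/(-5/9 + (B - B)) = 1/(-5/9 + 0) = 1/(-5/9) = -9/5)
g(q, K) = 1/(366 + q)
g(Y(22, 24), 430)/671570 = 1/((366 - 9/5)*671570) = (1/671570)/(1821/5) = (5/1821)*(1/671570) = 1/244585794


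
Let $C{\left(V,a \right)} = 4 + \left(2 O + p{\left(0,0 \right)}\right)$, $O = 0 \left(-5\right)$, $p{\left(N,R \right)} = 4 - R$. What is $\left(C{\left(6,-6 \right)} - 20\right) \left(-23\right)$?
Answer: $276$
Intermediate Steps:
$O = 0$
$C{\left(V,a \right)} = 8$ ($C{\left(V,a \right)} = 4 + \left(2 \cdot 0 + \left(4 - 0\right)\right) = 4 + \left(0 + \left(4 + 0\right)\right) = 4 + \left(0 + 4\right) = 4 + 4 = 8$)
$\left(C{\left(6,-6 \right)} - 20\right) \left(-23\right) = \left(8 - 20\right) \left(-23\right) = \left(-12\right) \left(-23\right) = 276$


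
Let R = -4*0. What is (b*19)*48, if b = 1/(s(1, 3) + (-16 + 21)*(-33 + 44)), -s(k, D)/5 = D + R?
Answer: 114/5 ≈ 22.800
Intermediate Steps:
R = 0
s(k, D) = -5*D (s(k, D) = -5*(D + 0) = -5*D)
b = 1/40 (b = 1/(-5*3 + (-16 + 21)*(-33 + 44)) = 1/(-15 + 5*11) = 1/(-15 + 55) = 1/40 ≈ 0.025000)
(b*19)*48 = ((1/40)*19)*48 = (19/40)*48 = 114/5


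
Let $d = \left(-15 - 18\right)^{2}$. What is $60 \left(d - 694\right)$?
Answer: $23700$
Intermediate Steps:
$d = 1089$ ($d = \left(-33\right)^{2} = 1089$)
$60 \left(d - 694\right) = 60 \left(1089 - 694\right) = 60 \cdot 395 = 23700$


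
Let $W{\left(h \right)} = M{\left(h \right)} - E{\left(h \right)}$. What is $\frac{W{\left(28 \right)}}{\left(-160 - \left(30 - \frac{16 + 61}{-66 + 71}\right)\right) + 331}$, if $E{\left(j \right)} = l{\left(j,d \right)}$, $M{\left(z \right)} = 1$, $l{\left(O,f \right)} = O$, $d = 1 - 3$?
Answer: $- \frac{135}{782} \approx -0.17263$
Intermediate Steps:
$d = -2$ ($d = 1 - 3 = -2$)
$E{\left(j \right)} = j$
$W{\left(h \right)} = 1 - h$
$\frac{W{\left(28 \right)}}{\left(-160 - \left(30 - \frac{16 + 61}{-66 + 71}\right)\right) + 331} = \frac{1 - 28}{\left(-160 - \left(30 - \frac{16 + 61}{-66 + 71}\right)\right) + 331} = \frac{1 - 28}{\left(-160 - \left(30 - \frac{77}{5}\right)\right) + 331} = - \frac{27}{\left(-160 + \left(-30 + 77 \cdot \frac{1}{5}\right)\right) + 331} = - \frac{27}{\left(-160 + \left(-30 + \frac{77}{5}\right)\right) + 331} = - \frac{27}{\left(-160 - \frac{73}{5}\right) + 331} = - \frac{27}{- \frac{873}{5} + 331} = - \frac{27}{\frac{782}{5}} = \left(-27\right) \frac{5}{782} = - \frac{135}{782}$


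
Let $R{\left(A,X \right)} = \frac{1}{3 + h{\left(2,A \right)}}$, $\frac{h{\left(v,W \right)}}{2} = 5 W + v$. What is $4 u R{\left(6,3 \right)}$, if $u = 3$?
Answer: $\frac{12}{67} \approx 0.1791$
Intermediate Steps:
$h{\left(v,W \right)} = 2 v + 10 W$ ($h{\left(v,W \right)} = 2 \left(5 W + v\right) = 2 \left(v + 5 W\right) = 2 v + 10 W$)
$R{\left(A,X \right)} = \frac{1}{7 + 10 A}$ ($R{\left(A,X \right)} = \frac{1}{3 + \left(2 \cdot 2 + 10 A\right)} = \frac{1}{3 + \left(4 + 10 A\right)} = \frac{1}{7 + 10 A}$)
$4 u R{\left(6,3 \right)} = \frac{4 \cdot 3}{7 + 10 \cdot 6} = \frac{12}{7 + 60} = \frac{12}{67}$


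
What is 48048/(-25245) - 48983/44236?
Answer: -101879611/33840540 ≈ -3.0106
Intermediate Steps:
48048/(-25245) - 48983/44236 = 48048*(-1/25245) - 48983*1/44236 = -1456/765 - 48983/44236 = -101879611/33840540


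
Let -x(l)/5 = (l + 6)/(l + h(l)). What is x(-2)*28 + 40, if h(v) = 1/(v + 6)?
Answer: 360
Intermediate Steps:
h(v) = 1/(6 + v)
x(l) = -5*(6 + l)/(l + 1/(6 + l)) (x(l) = -5*(l + 6)/(l + 1/(6 + l)) = -5*(6 + l)/(l + 1/(6 + l)))
x(-2)*28 + 40 = -5*(6 - 2)²/(1 - 2*(6 - 2))*28 + 40 = -5*4²/(1 - 2*4)*28 + 40 = -5*16/(1 - 8)*28 + 40 = -5*16/(-7)*28 + 40 = -5*(-⅐)*16*28 + 40 = (80/7)*28 + 40 = 320 + 40 = 360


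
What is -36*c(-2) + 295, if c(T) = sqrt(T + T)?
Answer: 295 - 72*I ≈ 295.0 - 72.0*I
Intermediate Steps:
c(T) = sqrt(2)*sqrt(T) (c(T) = sqrt(2*T) = sqrt(2)*sqrt(T))
-36*c(-2) + 295 = -36*sqrt(2)*sqrt(-2) + 295 = -36*sqrt(2)*I*sqrt(2) + 295 = -72*I + 295 = 295 - 72*I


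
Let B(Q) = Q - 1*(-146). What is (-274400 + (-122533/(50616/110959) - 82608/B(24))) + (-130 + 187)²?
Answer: -2324351687119/4302360 ≈ -5.4025e+5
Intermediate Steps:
B(Q) = 146 + Q (B(Q) = Q + 146 = 146 + Q)
(-274400 + (-122533/(50616/110959) - 82608/B(24))) + (-130 + 187)² = (-274400 + (-122533/(50616/110959) - 82608/(146 + 24))) + (-130 + 187)² = (-274400 + (-122533/(50616*(1/110959)) - 82608/170)) + 57² = (-274400 + (-122533/50616/110959 - 82608*1/170)) + 3249 = (-274400 + (-122533*110959/50616 - 41304/85)) + 3249 = (-274400 + (-13596139147/50616 - 41304/85)) + 3249 = (-274400 - 1157762470759/4302360) + 3249 = -2338330054759/4302360 + 3249 = -2324351687119/4302360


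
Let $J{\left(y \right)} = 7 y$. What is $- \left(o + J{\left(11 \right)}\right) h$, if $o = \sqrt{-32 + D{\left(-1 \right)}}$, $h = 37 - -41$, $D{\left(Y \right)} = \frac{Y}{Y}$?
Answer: $-6006 - 78 i \sqrt{31} \approx -6006.0 - 434.29 i$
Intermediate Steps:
$D{\left(Y \right)} = 1$
$h = 78$ ($h = 37 + 41 = 78$)
$o = i \sqrt{31}$ ($o = \sqrt{-32 + 1} = \sqrt{-31} = i \sqrt{31} \approx 5.5678 i$)
$- \left(o + J{\left(11 \right)}\right) h = - \left(i \sqrt{31} + 7 \cdot 11\right) 78 = - \left(i \sqrt{31} + 77\right) 78 = - \left(77 + i \sqrt{31}\right) 78 = - (6006 + 78 i \sqrt{31}) = -6006 - 78 i \sqrt{31}$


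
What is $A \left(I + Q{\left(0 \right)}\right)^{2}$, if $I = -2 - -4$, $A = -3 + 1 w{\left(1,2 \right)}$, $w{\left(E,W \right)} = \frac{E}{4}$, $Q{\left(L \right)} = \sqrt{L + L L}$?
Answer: $-11$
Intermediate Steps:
$Q{\left(L \right)} = \sqrt{L + L^{2}}$
$w{\left(E,W \right)} = \frac{E}{4}$ ($w{\left(E,W \right)} = E \frac{1}{4} = \frac{E}{4}$)
$A = - \frac{11}{4}$ ($A = -3 + 1 \cdot \frac{1}{4} \cdot 1 = -3 + 1 \cdot \frac{1}{4} = -3 + \frac{1}{4} = - \frac{11}{4} \approx -2.75$)
$I = 2$ ($I = -2 + 4 = 2$)
$A \left(I + Q{\left(0 \right)}\right)^{2} = - \frac{11 \left(2 + \sqrt{0 \left(1 + 0\right)}\right)^{2}}{4} = - \frac{11 \left(2 + \sqrt{0 \cdot 1}\right)^{2}}{4} = - \frac{11 \left(2 + \sqrt{0}\right)^{2}}{4} = - \frac{11 \left(2 + 0\right)^{2}}{4} = - \frac{11 \cdot 2^{2}}{4} = \left(- \frac{11}{4}\right) 4 = -11$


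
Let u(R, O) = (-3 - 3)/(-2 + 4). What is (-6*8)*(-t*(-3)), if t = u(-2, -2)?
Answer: 432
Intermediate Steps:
u(R, O) = -3 (u(R, O) = -6/2 = -6*½ = -3)
t = -3
(-6*8)*(-t*(-3)) = (-6*8)*(-1*(-3)*(-3)) = -144*(-3) = -48*(-9) = 432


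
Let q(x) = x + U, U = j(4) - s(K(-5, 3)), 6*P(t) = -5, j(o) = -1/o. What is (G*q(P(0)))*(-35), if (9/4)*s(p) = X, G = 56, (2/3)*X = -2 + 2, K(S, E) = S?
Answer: 6370/3 ≈ 2123.3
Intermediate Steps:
X = 0 (X = 3*(-2 + 2)/2 = (3/2)*0 = 0)
P(t) = -⅚ (P(t) = (⅙)*(-5) = -⅚)
s(p) = 0 (s(p) = (4/9)*0 = 0)
U = -¼ (U = -1/4 - 1*0 = -1*¼ + 0 = -¼ + 0 = -¼ ≈ -0.25000)
q(x) = -¼ + x (q(x) = x - ¼ = -¼ + x)
(G*q(P(0)))*(-35) = (56*(-¼ - ⅚))*(-35) = (56*(-13/12))*(-35) = -182/3*(-35) = 6370/3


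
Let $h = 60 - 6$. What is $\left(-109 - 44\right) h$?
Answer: $-8262$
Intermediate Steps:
$h = 54$ ($h = 60 - 6 = 54$)
$\left(-109 - 44\right) h = \left(-109 - 44\right) 54 = \left(-153\right) 54 = -8262$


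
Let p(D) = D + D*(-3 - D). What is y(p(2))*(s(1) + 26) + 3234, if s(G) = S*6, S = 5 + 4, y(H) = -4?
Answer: 2914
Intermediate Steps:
S = 9
s(G) = 54 (s(G) = 9*6 = 54)
y(p(2))*(s(1) + 26) + 3234 = -4*(54 + 26) + 3234 = -4*80 + 3234 = -320 + 3234 = 2914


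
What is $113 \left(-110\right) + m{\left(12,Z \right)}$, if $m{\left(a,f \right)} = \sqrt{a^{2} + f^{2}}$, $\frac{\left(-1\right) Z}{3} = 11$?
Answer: $-12430 + 3 \sqrt{137} \approx -12395.0$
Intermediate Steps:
$Z = -33$ ($Z = \left(-3\right) 11 = -33$)
$113 \left(-110\right) + m{\left(12,Z \right)} = 113 \left(-110\right) + \sqrt{12^{2} + \left(-33\right)^{2}} = -12430 + \sqrt{144 + 1089} = -12430 + \sqrt{1233} = -12430 + 3 \sqrt{137}$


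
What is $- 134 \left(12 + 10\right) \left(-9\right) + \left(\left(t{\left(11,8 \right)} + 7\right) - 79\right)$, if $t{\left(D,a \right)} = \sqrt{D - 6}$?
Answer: $26460 + \sqrt{5} \approx 26462.0$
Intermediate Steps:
$t{\left(D,a \right)} = \sqrt{-6 + D}$
$- 134 \left(12 + 10\right) \left(-9\right) + \left(\left(t{\left(11,8 \right)} + 7\right) - 79\right) = - 134 \left(12 + 10\right) \left(-9\right) - \left(72 - \sqrt{-6 + 11}\right) = - 134 \cdot 22 \left(-9\right) - \left(72 - \sqrt{5}\right) = \left(-134\right) \left(-198\right) - \left(72 - \sqrt{5}\right) = 26532 - \left(72 - \sqrt{5}\right) = 26460 + \sqrt{5}$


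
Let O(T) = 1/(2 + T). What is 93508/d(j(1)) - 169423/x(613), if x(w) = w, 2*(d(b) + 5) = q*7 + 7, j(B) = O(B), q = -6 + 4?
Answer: -117520999/10421 ≈ -11277.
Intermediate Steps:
q = -2
j(B) = 1/(2 + B)
d(b) = -17/2 (d(b) = -5 + (-2*7 + 7)/2 = -5 + (-14 + 7)/2 = -5 + (½)*(-7) = -5 - 7/2 = -17/2)
93508/d(j(1)) - 169423/x(613) = 93508/(-17/2) - 169423/613 = 93508*(-2/17) - 169423*1/613 = -187016/17 - 169423/613 = -117520999/10421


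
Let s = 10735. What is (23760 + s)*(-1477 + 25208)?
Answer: 818600845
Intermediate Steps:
(23760 + s)*(-1477 + 25208) = (23760 + 10735)*(-1477 + 25208) = 34495*23731 = 818600845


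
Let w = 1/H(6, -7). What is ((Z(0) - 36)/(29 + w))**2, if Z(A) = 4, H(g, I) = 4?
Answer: 16384/13689 ≈ 1.1969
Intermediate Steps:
w = 1/4 ≈ 0.25000
((Z(0) - 36)/(29 + w))**2 = ((4 - 36)/(29 + 1/4))**2 = (-32/117/4)**2 = (-32*4/117)**2 = (-128/117)**2 = 16384/13689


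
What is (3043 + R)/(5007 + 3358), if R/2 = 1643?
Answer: 6329/8365 ≈ 0.75661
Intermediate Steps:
R = 3286 (R = 2*1643 = 3286)
(3043 + R)/(5007 + 3358) = (3043 + 3286)/(5007 + 3358) = 6329/8365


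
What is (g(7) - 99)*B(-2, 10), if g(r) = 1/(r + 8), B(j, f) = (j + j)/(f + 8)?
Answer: 2968/135 ≈ 21.985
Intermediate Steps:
B(j, f) = 2*j/(8 + f) (B(j, f) = (2*j)/(8 + f) = 2*j/(8 + f))
g(r) = 1/(8 + r)
(g(7) - 99)*B(-2, 10) = (1/(8 + 7) - 99)*(2*(-2)/(8 + 10)) = (1/15 - 99)*(2*(-2)/18) = (1/15 - 99)*(2*(-2)*(1/18)) = -1484/15*(-2/9) = 2968/135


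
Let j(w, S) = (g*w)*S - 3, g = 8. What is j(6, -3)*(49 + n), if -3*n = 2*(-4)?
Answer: -7595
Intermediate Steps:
n = 8/3 (n = -2*(-4)/3 = -⅓*(-8) = 8/3 ≈ 2.6667)
j(w, S) = -3 + 8*S*w (j(w, S) = (8*w)*S - 3 = 8*S*w - 3 = -3 + 8*S*w)
j(6, -3)*(49 + n) = (-3 + 8*(-3)*6)*(49 + 8/3) = (-3 - 144)*(155/3) = -147*155/3 = -7595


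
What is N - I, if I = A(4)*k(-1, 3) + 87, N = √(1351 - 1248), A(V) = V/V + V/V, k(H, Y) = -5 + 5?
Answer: -87 + √103 ≈ -76.851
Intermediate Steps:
k(H, Y) = 0
A(V) = 2 (A(V) = 1 + 1 = 2)
N = √103 ≈ 10.149
I = 87 (I = 2*0 + 87 = 0 + 87 = 87)
N - I = √103 - 1*87 = √103 - 87 = -87 + √103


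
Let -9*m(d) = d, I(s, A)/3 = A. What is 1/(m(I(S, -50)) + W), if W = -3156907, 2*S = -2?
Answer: -3/9470671 ≈ -3.1677e-7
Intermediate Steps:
S = -1 (S = (1/2)*(-2) = -1)
I(s, A) = 3*A
m(d) = -d/9
1/(m(I(S, -50)) + W) = 1/(-(-50)/3 - 3156907) = 1/(-1/9*(-150) - 3156907) = 1/(50/3 - 3156907) = 1/(-9470671/3) = -3/9470671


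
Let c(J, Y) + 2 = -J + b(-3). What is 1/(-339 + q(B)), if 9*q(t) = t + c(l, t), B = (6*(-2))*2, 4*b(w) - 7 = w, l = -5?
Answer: -9/3071 ≈ -0.0029306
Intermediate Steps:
b(w) = 7/4 + w/4
c(J, Y) = -1 - J (c(J, Y) = -2 + (-J + (7/4 + (¼)*(-3))) = -2 + (-J + (7/4 - ¾)) = -2 + (-J + 1) = -2 + (1 - J) = -1 - J)
B = -24 (B = -12*2 = -24)
q(t) = 4/9 + t/9 (q(t) = (t + (-1 - 1*(-5)))/9 = (t + (-1 + 5))/9 = (t + 4)/9 = (4 + t)/9 = 4/9 + t/9)
1/(-339 + q(B)) = 1/(-339 + (4/9 + (⅑)*(-24))) = 1/(-339 + (4/9 - 8/3)) = 1/(-339 - 20/9) = 1/(-3071/9) = -9/3071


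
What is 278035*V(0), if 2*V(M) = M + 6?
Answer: 834105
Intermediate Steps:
V(M) = 3 + M/2 (V(M) = (M + 6)/2 = (6 + M)/2 = 3 + M/2)
278035*V(0) = 278035*(3 + (1/2)*0) = 278035*(3 + 0) = 278035*3 = 834105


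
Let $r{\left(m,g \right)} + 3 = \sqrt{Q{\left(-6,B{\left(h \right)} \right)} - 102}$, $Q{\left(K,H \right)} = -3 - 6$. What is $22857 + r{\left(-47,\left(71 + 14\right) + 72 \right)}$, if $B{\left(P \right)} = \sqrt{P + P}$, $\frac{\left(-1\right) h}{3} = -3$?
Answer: $22854 + i \sqrt{111} \approx 22854.0 + 10.536 i$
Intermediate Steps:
$h = 9$ ($h = \left(-3\right) \left(-3\right) = 9$)
$B{\left(P \right)} = \sqrt{2} \sqrt{P}$ ($B{\left(P \right)} = \sqrt{2 P} = \sqrt{2} \sqrt{P}$)
$Q{\left(K,H \right)} = -9$ ($Q{\left(K,H \right)} = -3 - 6 = -9$)
$r{\left(m,g \right)} = -3 + i \sqrt{111}$ ($r{\left(m,g \right)} = -3 + \sqrt{-9 - 102} = -3 + \sqrt{-111} = -3 + i \sqrt{111}$)
$22857 + r{\left(-47,\left(71 + 14\right) + 72 \right)} = 22857 - \left(3 - i \sqrt{111}\right) = 22854 + i \sqrt{111}$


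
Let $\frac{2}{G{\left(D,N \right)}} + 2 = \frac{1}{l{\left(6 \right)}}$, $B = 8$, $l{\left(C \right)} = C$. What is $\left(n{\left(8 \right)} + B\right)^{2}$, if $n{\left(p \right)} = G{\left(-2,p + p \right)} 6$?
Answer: $\frac{256}{121} \approx 2.1157$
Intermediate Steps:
$G{\left(D,N \right)} = - \frac{12}{11}$ ($G{\left(D,N \right)} = \frac{2}{-2 + \frac{1}{6}} = \frac{2}{- \frac{11}{6}} = 2 \left(- \frac{6}{11}\right) = - \frac{12}{11}$)
$n{\left(p \right)} = - \frac{72}{11}$ ($n{\left(p \right)} = \left(- \frac{12}{11}\right) 6 = - \frac{72}{11}$)
$\left(n{\left(8 \right)} + B\right)^{2} = \left(- \frac{72}{11} + 8\right)^{2} = \left(\frac{16}{11}\right)^{2} = \frac{256}{121}$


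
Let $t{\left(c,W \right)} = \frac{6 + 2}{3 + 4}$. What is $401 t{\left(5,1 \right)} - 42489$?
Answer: $- \frac{294215}{7} \approx -42031.0$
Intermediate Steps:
$t{\left(c,W \right)} = \frac{8}{7}$
$401 t{\left(5,1 \right)} - 42489 = 401 \cdot \frac{8}{7} - 42489 = \frac{3208}{7} - 42489 = - \frac{294215}{7}$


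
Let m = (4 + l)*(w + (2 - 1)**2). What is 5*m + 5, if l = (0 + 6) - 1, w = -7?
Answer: -265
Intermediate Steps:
l = 5 (l = 6 - 1 = 5)
m = -54 (m = (4 + 5)*(-7 + (2 - 1)**2) = 9*(-7 + 1**2) = 9*(-7 + 1) = 9*(-6) = -54)
5*m + 5 = 5*(-54) + 5 = -270 + 5 = -265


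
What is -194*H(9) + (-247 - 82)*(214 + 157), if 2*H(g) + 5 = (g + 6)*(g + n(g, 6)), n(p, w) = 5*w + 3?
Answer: -182684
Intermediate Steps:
n(p, w) = 3 + 5*w
H(g) = -5/2 + (6 + g)*(33 + g)/2 (H(g) = -5/2 + ((g + 6)*(g + (3 + 5*6)))/2 = -5/2 + ((6 + g)*(g + (3 + 30)))/2 = -5/2 + ((6 + g)*(g + 33))/2 = -5/2 + ((6 + g)*(33 + g))/2 = -5/2 + (6 + g)*(33 + g)/2)
-194*H(9) + (-247 - 82)*(214 + 157) = -194*(193/2 + (½)*9² + (39/2)*9) + (-247 - 82)*(214 + 157) = -194*(193/2 + (½)*81 + 351/2) - 329*371 = -194*(193/2 + 81/2 + 351/2) - 122059 = -194*625/2 - 122059 = -60625 - 122059 = -182684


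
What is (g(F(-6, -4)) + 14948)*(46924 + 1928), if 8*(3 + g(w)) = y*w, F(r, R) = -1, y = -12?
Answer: 730166418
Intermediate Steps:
g(w) = -3 - 3*w/2 (g(w) = -3 + (-12*w)/8 = -3 - 3*w/2)
(g(F(-6, -4)) + 14948)*(46924 + 1928) = ((-3 - 3/2*(-1)) + 14948)*(46924 + 1928) = ((-3 + 3/2) + 14948)*48852 = (-3/2 + 14948)*48852 = (29893/2)*48852 = 730166418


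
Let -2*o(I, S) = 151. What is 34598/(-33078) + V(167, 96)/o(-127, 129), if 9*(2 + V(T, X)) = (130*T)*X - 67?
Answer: -22986847397/7492167 ≈ -3068.1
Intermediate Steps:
V(T, X) = -85/9 + 130*T*X/9 (V(T, X) = -2 + ((130*T)*X - 67)/9 = -2 + (130*T*X - 67)/9 = -2 + (-67 + 130*T*X)/9 = -2 + (-67/9 + 130*T*X/9) = -85/9 + 130*T*X/9)
o(I, S) = -151/2 (o(I, S) = -½*151 = -151/2)
34598/(-33078) + V(167, 96)/o(-127, 129) = 34598/(-33078) + (-85/9 + (130/9)*167*96)/(-151/2) = 34598*(-1/33078) + (-85/9 + 694720/3)*(-2/151) = -17299/16539 + (2084075/9)*(-2/151) = -17299/16539 - 4168150/1359 = -22986847397/7492167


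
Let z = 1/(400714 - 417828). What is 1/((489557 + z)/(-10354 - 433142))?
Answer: -2529996848/2792759499 ≈ -0.90591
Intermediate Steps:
z = -1/17114 (z = 1/(-17114) = -1/17114 ≈ -5.8432e-5)
1/((489557 + z)/(-10354 - 433142)) = 1/((489557 - 1/17114)/(-10354 - 433142)) = 1/((8378278497/17114)/(-443496)) = 1/((8378278497/17114)*(-1/443496)) = 1/(-2792759499/2529996848) = -2529996848/2792759499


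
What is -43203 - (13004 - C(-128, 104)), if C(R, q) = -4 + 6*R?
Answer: -56979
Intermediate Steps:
-43203 - (13004 - C(-128, 104)) = -43203 - (13004 - (-4 + 6*(-128))) = -43203 - (13004 - (-4 - 768)) = -43203 - (13004 - 1*(-772)) = -43203 - (13004 + 772) = -43203 - 1*13776 = -43203 - 13776 = -56979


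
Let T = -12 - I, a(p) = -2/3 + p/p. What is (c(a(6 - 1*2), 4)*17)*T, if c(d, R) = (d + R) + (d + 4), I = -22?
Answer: 4420/3 ≈ 1473.3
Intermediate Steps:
a(p) = ⅓ (a(p) = -2*⅓ + 1 = -⅔ + 1 = ⅓)
c(d, R) = 4 + R + 2*d (c(d, R) = (R + d) + (4 + d) = 4 + R + 2*d)
T = 10 (T = -12 - 1*(-22) = -12 + 22 = 10)
(c(a(6 - 1*2), 4)*17)*T = ((4 + 4 + 2*(⅓))*17)*10 = ((4 + 4 + ⅔)*17)*10 = ((26/3)*17)*10 = (442/3)*10 = 4420/3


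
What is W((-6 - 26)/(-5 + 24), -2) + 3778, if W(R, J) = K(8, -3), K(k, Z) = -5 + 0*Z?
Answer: 3773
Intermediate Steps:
K(k, Z) = -5 (K(k, Z) = -5 + 0 = -5)
W(R, J) = -5
W((-6 - 26)/(-5 + 24), -2) + 3778 = -5 + 3778 = 3773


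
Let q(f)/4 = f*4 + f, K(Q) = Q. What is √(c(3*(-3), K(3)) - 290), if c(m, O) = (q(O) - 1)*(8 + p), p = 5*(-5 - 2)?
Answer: I*√1883 ≈ 43.394*I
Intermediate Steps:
p = -35 (p = 5*(-7) = -35)
q(f) = 20*f (q(f) = 4*(f*4 + f) = 4*(4*f + f) = 4*(5*f) = 20*f)
c(m, O) = 27 - 540*O (c(m, O) = (20*O - 1)*(8 - 35) = (-1 + 20*O)*(-27) = 27 - 540*O)
√(c(3*(-3), K(3)) - 290) = √((27 - 540*3) - 290) = √((27 - 1620) - 290) = √(-1593 - 290) = √(-1883) = I*√1883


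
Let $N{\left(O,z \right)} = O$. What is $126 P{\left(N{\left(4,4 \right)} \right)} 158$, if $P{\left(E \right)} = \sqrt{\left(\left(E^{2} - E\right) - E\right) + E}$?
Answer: $39816 \sqrt{3} \approx 68963.0$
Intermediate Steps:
$P{\left(E \right)} = \sqrt{E^{2} - E}$ ($P{\left(E \right)} = \sqrt{\left(E^{2} - 2 E\right) + E} = \sqrt{E^{2} - E}$)
$126 P{\left(N{\left(4,4 \right)} \right)} 158 = 126 \sqrt{4 \left(-1 + 4\right)} 158 = 126 \sqrt{4 \cdot 3} \cdot 158 = 126 \sqrt{12} \cdot 158 = 126 \cdot 2 \sqrt{3} \cdot 158 = 252 \sqrt{3} \cdot 158 = 39816 \sqrt{3}$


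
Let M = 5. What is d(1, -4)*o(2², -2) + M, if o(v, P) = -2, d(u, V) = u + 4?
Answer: -5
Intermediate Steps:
d(u, V) = 4 + u
d(1, -4)*o(2², -2) + M = (4 + 1)*(-2) + 5 = 5*(-2) + 5 = -10 + 5 = -5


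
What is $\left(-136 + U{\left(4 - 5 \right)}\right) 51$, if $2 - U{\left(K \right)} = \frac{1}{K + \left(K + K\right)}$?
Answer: $-6817$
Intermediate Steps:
$U{\left(K \right)} = 2 - \frac{1}{3 K}$ ($U{\left(K \right)} = 2 - \frac{1}{K + \left(K + K\right)} = 2 - \frac{1}{K + 2 K} = 2 - \frac{1}{3 K}$)
$\left(-136 + U{\left(4 - 5 \right)}\right) 51 = \left(-136 + \left(2 - \frac{1}{3 \left(4 - 5\right)}\right)\right) 51 = \left(-136 + \left(2 - \frac{1}{3 \left(-1\right)}\right)\right) 51 = \left(-136 + \left(2 - - \frac{1}{3}\right)\right) 51 = \left(-136 + \left(2 + \frac{1}{3}\right)\right) 51 = \left(-136 + \frac{7}{3}\right) 51 = \left(- \frac{401}{3}\right) 51 = -6817$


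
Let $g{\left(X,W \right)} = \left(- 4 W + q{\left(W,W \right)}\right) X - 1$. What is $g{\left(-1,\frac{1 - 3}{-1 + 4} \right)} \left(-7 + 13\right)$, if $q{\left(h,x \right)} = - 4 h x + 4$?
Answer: $- \frac{106}{3} \approx -35.333$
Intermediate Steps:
$q{\left(h,x \right)} = 4 - 4 h x$ ($q{\left(h,x \right)} = - 4 h x + 4 = 4 - 4 h x$)
$g{\left(X,W \right)} = -1 + X \left(4 - 4 W - 4 W^{2}\right)$ ($g{\left(X,W \right)} = \left(- 4 W - \left(-4 + 4 W W\right)\right) X - 1 = \left(- 4 W - \left(-4 + 4 W^{2}\right)\right) X - 1 = \left(4 - 4 W - 4 W^{2}\right) X - 1 = X \left(4 - 4 W - 4 W^{2}\right) - 1 = -1 + X \left(4 - 4 W - 4 W^{2}\right)$)
$g{\left(-1,\frac{1 - 3}{-1 + 4} \right)} \left(-7 + 13\right) = \left(-1 - 4 \frac{1 - 3}{-1 + 4} \left(-1\right) - - 4 \left(-1 + \left(\frac{1 - 3}{-1 + 4}\right)^{2}\right)\right) \left(-7 + 13\right) = \left(-1 - 4 \left(- \frac{2}{3}\right) \left(-1\right) - - 4 \left(-1 + \left(- \frac{2}{3}\right)^{2}\right)\right) 6 = \left(-1 - 4 \left(\left(-2\right) \frac{1}{3}\right) \left(-1\right) - - 4 \left(-1 + \left(\left(-2\right) \frac{1}{3}\right)^{2}\right)\right) 6 = \left(-1 - \left(- \frac{8}{3}\right) \left(-1\right) - - 4 \left(-1 + \left(- \frac{2}{3}\right)^{2}\right)\right) 6 = \left(-1 - \frac{8}{3} - - 4 \left(-1 + \frac{4}{9}\right)\right) 6 = \left(-1 - \frac{8}{3} - \left(-4\right) \left(- \frac{5}{9}\right)\right) 6 = \left(-1 - \frac{8}{3} - \frac{20}{9}\right) 6 = \left(- \frac{53}{9}\right) 6 = - \frac{106}{3}$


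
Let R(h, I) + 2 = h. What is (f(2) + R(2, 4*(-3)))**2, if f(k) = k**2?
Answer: 16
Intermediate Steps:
R(h, I) = -2 + h
(f(2) + R(2, 4*(-3)))**2 = (2**2 + (-2 + 2))**2 = (4 + 0)**2 = 4**2 = 16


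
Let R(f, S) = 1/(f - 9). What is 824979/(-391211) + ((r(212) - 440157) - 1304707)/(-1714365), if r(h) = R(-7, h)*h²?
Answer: -730606221332/670678446015 ≈ -1.0894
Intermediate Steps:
R(f, S) = 1/(-9 + f)
r(h) = -h²/16 (r(h) = h²/(-9 - 7) = h²/(-16) = -h²/16)
824979/(-391211) + ((r(212) - 440157) - 1304707)/(-1714365) = 824979/(-391211) + ((-1/16*212² - 440157) - 1304707)/(-1714365) = 824979*(-1/391211) + ((-1/16*44944 - 440157) - 1304707)*(-1/1714365) = -824979/391211 + ((-2809 - 440157) - 1304707)*(-1/1714365) = -824979/391211 + (-442966 - 1304707)*(-1/1714365) = -824979/391211 - 1747673*(-1/1714365) = -824979/391211 + 1747673/1714365 = -730606221332/670678446015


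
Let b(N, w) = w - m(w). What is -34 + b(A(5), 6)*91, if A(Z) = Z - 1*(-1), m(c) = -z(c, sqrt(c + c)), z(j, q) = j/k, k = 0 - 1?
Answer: -34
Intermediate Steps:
k = -1
z(j, q) = -j (z(j, q) = j/(-1) = j*(-1) = -j)
m(c) = c (m(c) = -(-1)*c = c)
A(Z) = 1 + Z (A(Z) = Z + 1 = 1 + Z)
b(N, w) = 0 (b(N, w) = w - w = 0)
-34 + b(A(5), 6)*91 = -34 + 0*91 = -34 + 0 = -34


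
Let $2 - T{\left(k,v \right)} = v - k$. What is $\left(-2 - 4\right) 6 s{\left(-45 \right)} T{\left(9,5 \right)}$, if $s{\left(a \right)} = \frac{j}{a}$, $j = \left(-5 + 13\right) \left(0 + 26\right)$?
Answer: $\frac{4992}{5} \approx 998.4$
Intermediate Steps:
$T{\left(k,v \right)} = 2 + k - v$ ($T{\left(k,v \right)} = 2 - \left(v - k\right) = 2 + \left(k - v\right) = 2 + k - v$)
$j = 208$ ($j = 8 \cdot 26 = 208$)
$s{\left(a \right)} = \frac{208}{a}$
$\left(-2 - 4\right) 6 s{\left(-45 \right)} T{\left(9,5 \right)} = \left(-2 - 4\right) 6 \frac{208}{-45} \left(2 + 9 - 5\right) = \left(-6\right) 6 \cdot 208 \left(- \frac{1}{45}\right) \left(2 + 9 - 5\right) = \left(-36\right) \left(- \frac{208}{45}\right) 6 = \frac{832}{5} \cdot 6 = \frac{4992}{5}$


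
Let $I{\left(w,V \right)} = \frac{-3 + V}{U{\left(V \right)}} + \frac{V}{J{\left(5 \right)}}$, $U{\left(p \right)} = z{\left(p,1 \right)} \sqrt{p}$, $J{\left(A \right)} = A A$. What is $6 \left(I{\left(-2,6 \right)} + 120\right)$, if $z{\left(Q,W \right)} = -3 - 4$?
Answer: $\frac{18036}{25} - \frac{3 \sqrt{6}}{7} \approx 720.39$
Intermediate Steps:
$J{\left(A \right)} = A^{2}$
$z{\left(Q,W \right)} = -7$
$U{\left(p \right)} = - 7 \sqrt{p}$
$I{\left(w,V \right)} = \frac{V}{25} - \frac{-3 + V}{7 \sqrt{V}}$ ($I{\left(w,V \right)} = \frac{-3 + V}{\left(-7\right) \sqrt{V}} + \frac{V}{5^{2}} = \left(-3 + V\right) \left(- \frac{1}{7 \sqrt{V}}\right) + \frac{V}{25} = - \frac{-3 + V}{7 \sqrt{V}} + V \frac{1}{25} = - \frac{-3 + V}{7 \sqrt{V}} + \frac{V}{25} = \frac{V}{25} - \frac{-3 + V}{7 \sqrt{V}}$)
$6 \left(I{\left(-2,6 \right)} + 120\right) = 6 \left(\frac{75 - 150 + 7 \cdot 6^{\frac{3}{2}}}{175 \sqrt{6}} + 120\right) = 6 \left(\frac{\frac{\sqrt{6}}{6} \left(75 - 150 + 7 \cdot 6 \sqrt{6}\right)}{175} + 120\right) = 6 \left(\frac{\frac{\sqrt{6}}{6} \left(75 - 150 + 42 \sqrt{6}\right)}{175} + 120\right) = 6 \left(\frac{\frac{\sqrt{6}}{6} \left(-75 + 42 \sqrt{6}\right)}{175} + 120\right) = 6 \left(\frac{\sqrt{6} \left(-75 + 42 \sqrt{6}\right)}{1050} + 120\right) = 6 \left(120 + \frac{\sqrt{6} \left(-75 + 42 \sqrt{6}\right)}{1050}\right) = 720 + \frac{\sqrt{6} \left(-75 + 42 \sqrt{6}\right)}{175}$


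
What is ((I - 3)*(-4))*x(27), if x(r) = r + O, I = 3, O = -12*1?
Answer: 0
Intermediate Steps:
O = -12
x(r) = -12 + r (x(r) = r - 12 = -12 + r)
((I - 3)*(-4))*x(27) = ((3 - 3)*(-4))*(-12 + 27) = (0*(-4))*15 = 0*15 = 0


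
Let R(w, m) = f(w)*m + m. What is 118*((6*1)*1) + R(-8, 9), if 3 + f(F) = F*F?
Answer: 1266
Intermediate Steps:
f(F) = -3 + F**2 (f(F) = -3 + F*F = -3 + F**2)
R(w, m) = m + m*(-3 + w**2) (R(w, m) = (-3 + w**2)*m + m = m*(-3 + w**2) + m = m + m*(-3 + w**2))
118*((6*1)*1) + R(-8, 9) = 118*((6*1)*1) + 9*(-2 + (-8)**2) = 118*(6*1) + 9*(-2 + 64) = 118*6 + 9*62 = 708 + 558 = 1266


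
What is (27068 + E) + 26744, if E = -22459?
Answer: 31353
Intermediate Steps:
(27068 + E) + 26744 = (27068 - 22459) + 26744 = 4609 + 26744 = 31353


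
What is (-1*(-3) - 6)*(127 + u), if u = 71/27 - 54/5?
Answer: -16042/45 ≈ -356.49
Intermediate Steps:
u = -1103/135 (u = 71*(1/27) - 54*1/5 = 71/27 - 54/5 = -1103/135 ≈ -8.1704)
(-1*(-3) - 6)*(127 + u) = (-1*(-3) - 6)*(127 - 1103/135) = (3 - 6)*(16042/135) = -3*16042/135 = -16042/45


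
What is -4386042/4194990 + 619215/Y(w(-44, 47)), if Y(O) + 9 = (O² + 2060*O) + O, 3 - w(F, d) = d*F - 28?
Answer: -661121792038/678332291235 ≈ -0.97463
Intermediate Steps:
w(F, d) = 31 - F*d (w(F, d) = 3 - (d*F - 28) = 3 - (F*d - 28) = 3 - (-28 + F*d) = 3 + (28 - F*d) = 31 - F*d)
Y(O) = -9 + O² + 2061*O (Y(O) = -9 + ((O² + 2060*O) + O) = -9 + (O² + 2061*O) = -9 + O² + 2061*O)
-4386042/4194990 + 619215/Y(w(-44, 47)) = -4386042/4194990 + 619215/(-9 + (31 - 1*(-44)*47)² + 2061*(31 - 1*(-44)*47)) = -4386042*1/4194990 + 619215/(-9 + (31 + 2068)² + 2061*(31 + 2068)) = -81223/77685 + 619215/(-9 + 2099² + 2061*2099) = -81223/77685 + 619215/(-9 + 4405801 + 4326039) = -81223/77685 + 619215/8731831 = -661121792038/678332291235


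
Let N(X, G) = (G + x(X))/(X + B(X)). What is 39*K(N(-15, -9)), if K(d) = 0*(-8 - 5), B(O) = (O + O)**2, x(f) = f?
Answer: 0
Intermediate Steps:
B(O) = 4*O**2 (B(O) = (2*O)**2 = 4*O**2)
N(X, G) = (G + X)/(X + 4*X**2)
K(d) = 0 (K(d) = 0*(-13) = 0)
39*K(N(-15, -9)) = 39*0 = 0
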